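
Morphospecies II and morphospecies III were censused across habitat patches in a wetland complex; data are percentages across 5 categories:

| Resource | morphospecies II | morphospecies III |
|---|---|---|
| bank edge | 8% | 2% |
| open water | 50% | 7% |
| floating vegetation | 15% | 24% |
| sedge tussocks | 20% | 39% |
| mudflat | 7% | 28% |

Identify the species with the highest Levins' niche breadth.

Convert percentages to proportions (divide by 100).
Σp_IIᵢ² = 0.08² + 0.50² + 0.15² + 0.20² + 0.07² = 0.0064 + 0.2500 + 0.0225 + 0.0400 + 0.0049 = 0.3238
B_II = 1 / 0.3238 = 3.0883
Σp_IIIᵢ² = 0.02² + 0.07² + 0.24² + 0.39² + 0.28² = 0.0004 + 0.0049 + 0.0576 + 0.1521 + 0.0784 = 0.2934
B_III = 1 / 0.2934 = 3.4083
Highest B → broadest niche (most generalist): morphospecies III (B = 3.41).

morphospecies III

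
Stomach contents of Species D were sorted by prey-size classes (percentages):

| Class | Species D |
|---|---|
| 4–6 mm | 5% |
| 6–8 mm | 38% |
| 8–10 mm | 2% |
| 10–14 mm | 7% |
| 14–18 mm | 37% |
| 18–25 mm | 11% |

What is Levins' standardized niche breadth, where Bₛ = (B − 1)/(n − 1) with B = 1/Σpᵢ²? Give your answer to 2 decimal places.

Convert percentages to proportions (divide by 100).
Σpᵢ² = 0.05² + 0.38² + 0.02² + 0.07² + 0.37² + 0.11² = 0.0025 + 0.1444 + 0.0004 + 0.0049 + 0.1369 + 0.0121 = 0.3012
B = 1 / 0.3012 = 3.3201
Bₛ = (B − 1)/(n − 1) = (3.3201 − 1)/(6 − 1) = 2.3201/5 = 0.4640

0.46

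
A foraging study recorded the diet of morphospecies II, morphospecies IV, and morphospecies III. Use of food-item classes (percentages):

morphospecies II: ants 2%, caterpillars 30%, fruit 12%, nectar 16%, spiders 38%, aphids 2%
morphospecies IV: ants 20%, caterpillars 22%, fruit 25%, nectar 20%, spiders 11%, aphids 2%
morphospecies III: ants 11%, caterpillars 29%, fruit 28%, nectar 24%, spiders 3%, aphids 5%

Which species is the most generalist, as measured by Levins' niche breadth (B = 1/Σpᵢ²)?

Convert percentages to proportions (divide by 100).
Σp_IIᵢ² = 0.02² + 0.30² + 0.12² + 0.16² + 0.38² + 0.02² = 0.0004 + 0.0900 + 0.0144 + 0.0256 + 0.1444 + 0.0004 = 0.2752
B_II = 1 / 0.2752 = 3.6337
Σp_IVᵢ² = 0.20² + 0.22² + 0.25² + 0.20² + 0.11² + 0.02² = 0.0400 + 0.0484 + 0.0625 + 0.0400 + 0.0121 + 0.0004 = 0.2034
B_IV = 1 / 0.2034 = 4.9164
Σp_IIIᵢ² = 0.11² + 0.29² + 0.28² + 0.24² + 0.03² + 0.05² = 0.0121 + 0.0841 + 0.0784 + 0.0576 + 0.0009 + 0.0025 = 0.2356
B_III = 1 / 0.2356 = 4.2445
Highest B → broadest niche (most generalist): morphospecies IV (B = 4.92).

morphospecies IV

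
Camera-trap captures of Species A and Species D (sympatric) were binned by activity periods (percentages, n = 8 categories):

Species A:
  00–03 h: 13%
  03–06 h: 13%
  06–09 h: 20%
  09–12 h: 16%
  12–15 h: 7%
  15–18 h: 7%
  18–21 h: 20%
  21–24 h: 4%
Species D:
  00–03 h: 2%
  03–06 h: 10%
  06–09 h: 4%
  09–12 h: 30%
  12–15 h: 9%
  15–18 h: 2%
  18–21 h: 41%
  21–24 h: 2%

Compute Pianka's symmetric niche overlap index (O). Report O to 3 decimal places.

Convert percentages to proportions (divide by 100).
Σ p₁ᵢp₂ᵢ = 0.0026 + 0.0130 + 0.0080 + 0.0480 + 0.0063 + 0.0014 + 0.0820 + 0.0008 = 0.1621
Σp_1ᵢ² = 0.13² + 0.13² + 0.20² + 0.16² + 0.07² + 0.07² + 0.20² + 0.04² = 0.0169 + 0.0169 + 0.0400 + 0.0256 + 0.0049 + 0.0049 + 0.0400 + 0.0016 = 0.1508
Σp_2ᵢ² = 0.02² + 0.10² + 0.04² + 0.30² + 0.09² + 0.02² + 0.41² + 0.02² = 0.0004 + 0.0100 + 0.0016 + 0.0900 + 0.0081 + 0.0004 + 0.1681 + 0.0004 = 0.2790
O = 0.1621 / √(0.1508 × 0.2790) = 0.1621 / 0.205118 = 0.79028

0.790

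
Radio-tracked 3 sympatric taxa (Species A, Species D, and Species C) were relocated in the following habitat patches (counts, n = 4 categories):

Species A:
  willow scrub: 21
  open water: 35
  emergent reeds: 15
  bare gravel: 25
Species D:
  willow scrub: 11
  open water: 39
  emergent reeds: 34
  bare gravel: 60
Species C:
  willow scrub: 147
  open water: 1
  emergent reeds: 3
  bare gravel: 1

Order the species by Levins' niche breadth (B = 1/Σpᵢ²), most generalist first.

Species A > Species D > Species C

Proportions for Species A (n=96): 21/96=0.2188, 35/96=0.3646, 15/96=0.1563, 25/96=0.2604
Proportions for Species D (n=144): 11/144=0.0764, 39/144=0.2708, 34/144=0.2361, 60/144=0.4167
Proportions for Species C (n=152): 147/152=0.9671, 1/152=0.0066, 3/152=0.0197, 1/152=0.0066
Σp_Aᵢ² = 0.2188² + 0.3646² + 0.1563² + 0.2604² = 0.047873 + 0.132933 + 0.024430 + 0.067808 = 0.273044
B_A = 1 / 0.273044 = 3.6624
Σp_Dᵢ² = 0.0764² + 0.2708² + 0.2361² + 0.4167² = 0.005837 + 0.073333 + 0.055743 + 0.173639 = 0.308552
B_D = 1 / 0.308552 = 3.2409
Σp_Cᵢ² = 0.9671² + 0.0066² + 0.0197² + 0.0066² = 0.935282 + 0.000044 + 0.000388 + 0.000044 = 0.935758
B_C = 1 / 0.935758 = 1.0687
Ranking by B (broadest → narrowest): Species A (3.66) > Species D (3.24) > Species C (1.07)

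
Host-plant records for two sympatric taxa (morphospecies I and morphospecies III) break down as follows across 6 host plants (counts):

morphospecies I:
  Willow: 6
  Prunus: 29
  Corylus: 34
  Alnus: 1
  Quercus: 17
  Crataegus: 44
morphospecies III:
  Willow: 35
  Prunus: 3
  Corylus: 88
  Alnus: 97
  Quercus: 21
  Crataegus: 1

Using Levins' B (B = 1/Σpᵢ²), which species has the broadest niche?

morphospecies I

Proportions for morphospecies I (n=131): 6/131=0.0458, 29/131=0.2214, 34/131=0.2595, 1/131=0.0076, 17/131=0.1298, 44/131=0.3359
Proportions for morphospecies III (n=245): 35/245=0.1429, 3/245=0.0122, 88/245=0.3592, 97/245=0.3959, 21/245=0.0857, 1/245=0.0041
Σp_Iᵢ² = 0.0458² + 0.2214² + 0.2595² + 0.0076² + 0.1298² + 0.3359² = 0.002098 + 0.049018 + 0.067340 + 0.000058 + 0.016848 + 0.112829 = 0.248191
B_I = 1 / 0.248191 = 4.0292
Σp_IIIᵢ² = 0.1429² + 0.0122² + 0.3592² + 0.3959² + 0.0857² + 0.0041² = 0.020420 + 0.000149 + 0.129025 + 0.156737 + 0.007344 + 0.000017 = 0.313692
B_III = 1 / 0.313692 = 3.1878
Highest B → broadest niche (most generalist): morphospecies I (B = 4.03).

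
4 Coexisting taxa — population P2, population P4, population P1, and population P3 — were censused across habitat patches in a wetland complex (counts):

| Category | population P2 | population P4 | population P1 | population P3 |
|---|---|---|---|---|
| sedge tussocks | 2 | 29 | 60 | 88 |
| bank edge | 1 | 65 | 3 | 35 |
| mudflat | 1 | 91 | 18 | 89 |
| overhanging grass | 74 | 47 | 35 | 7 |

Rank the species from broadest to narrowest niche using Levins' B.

population P4 > population P3 > population P1 > population P2

Proportions for population P2 (n=78): 2/78=0.0256, 1/78=0.0128, 1/78=0.0128, 74/78=0.9487
Proportions for population P4 (n=232): 29/232=0.1250, 65/232=0.2802, 91/232=0.3922, 47/232=0.2026
Proportions for population P1 (n=116): 60/116=0.5172, 3/116=0.0259, 18/116=0.1552, 35/116=0.3017
Proportions for population P3 (n=219): 88/219=0.4018, 35/219=0.1598, 89/219=0.4064, 7/219=0.0320
Σp_P2ᵢ² = 0.0256² + 0.0128² + 0.0128² + 0.9487² = 0.000655 + 0.000164 + 0.000164 + 0.900032 = 0.901015
B_P2 = 1 / 0.901015 = 1.1099
Σp_P4ᵢ² = 0.1250² + 0.2802² + 0.3922² + 0.2026² = 0.015625 + 0.078512 + 0.153821 + 0.041047 = 0.289005
B_P4 = 1 / 0.289005 = 3.4601
Σp_P1ᵢ² = 0.5172² + 0.0259² + 0.1552² + 0.3017² = 0.267496 + 0.000671 + 0.024087 + 0.091023 = 0.383277
B_P1 = 1 / 0.383277 = 2.6091
Σp_P3ᵢ² = 0.4018² + 0.1598² + 0.4064² + 0.0320² = 0.161443 + 0.025536 + 0.165161 + 0.001024 = 0.353164
B_P3 = 1 / 0.353164 = 2.8315
Ranking by B (broadest → narrowest): population P4 (3.46) > population P3 (2.83) > population P1 (2.61) > population P2 (1.11)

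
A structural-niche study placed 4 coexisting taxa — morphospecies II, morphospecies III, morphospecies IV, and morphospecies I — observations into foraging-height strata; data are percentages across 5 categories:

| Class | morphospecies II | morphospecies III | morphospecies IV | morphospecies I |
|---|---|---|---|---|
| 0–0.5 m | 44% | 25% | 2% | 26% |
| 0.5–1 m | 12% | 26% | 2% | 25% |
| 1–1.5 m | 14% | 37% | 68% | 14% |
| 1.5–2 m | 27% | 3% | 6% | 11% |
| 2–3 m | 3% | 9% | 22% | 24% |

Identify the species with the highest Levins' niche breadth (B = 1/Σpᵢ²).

morphospecies I

Convert percentages to proportions (divide by 100).
Σp_IIᵢ² = 0.44² + 0.12² + 0.14² + 0.27² + 0.03² = 0.1936 + 0.0144 + 0.0196 + 0.0729 + 0.0009 = 0.3014
B_II = 1 / 0.3014 = 3.3179
Σp_IIIᵢ² = 0.25² + 0.26² + 0.37² + 0.03² + 0.09² = 0.0625 + 0.0676 + 0.1369 + 0.0009 + 0.0081 = 0.2760
B_III = 1 / 0.2760 = 3.6232
Σp_IVᵢ² = 0.02² + 0.02² + 0.68² + 0.06² + 0.22² = 0.0004 + 0.0004 + 0.4624 + 0.0036 + 0.0484 = 0.5152
B_IV = 1 / 0.5152 = 1.9410
Σp_Iᵢ² = 0.26² + 0.25² + 0.14² + 0.11² + 0.24² = 0.0676 + 0.0625 + 0.0196 + 0.0121 + 0.0576 = 0.2194
B_I = 1 / 0.2194 = 4.5579
Highest B → broadest niche (most generalist): morphospecies I (B = 4.56).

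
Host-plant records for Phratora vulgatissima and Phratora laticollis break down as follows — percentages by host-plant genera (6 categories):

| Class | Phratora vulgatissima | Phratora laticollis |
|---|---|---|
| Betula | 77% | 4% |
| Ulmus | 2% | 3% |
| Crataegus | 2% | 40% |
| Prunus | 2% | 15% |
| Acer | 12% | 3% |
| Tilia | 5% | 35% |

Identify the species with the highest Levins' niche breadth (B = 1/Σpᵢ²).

Phratora laticollis

Convert percentages to proportions (divide by 100).
Σp_vulgᵢ² = 0.77² + 0.02² + 0.02² + 0.02² + 0.12² + 0.05² = 0.5929 + 0.0004 + 0.0004 + 0.0004 + 0.0144 + 0.0025 = 0.6110
B_vulg = 1 / 0.6110 = 1.6367
Σp_latiᵢ² = 0.04² + 0.03² + 0.40² + 0.15² + 0.03² + 0.35² = 0.0016 + 0.0009 + 0.1600 + 0.0225 + 0.0009 + 0.1225 = 0.3084
B_lati = 1 / 0.3084 = 3.2425
Highest B → broadest niche (most generalist): Phratora laticollis (B = 3.24).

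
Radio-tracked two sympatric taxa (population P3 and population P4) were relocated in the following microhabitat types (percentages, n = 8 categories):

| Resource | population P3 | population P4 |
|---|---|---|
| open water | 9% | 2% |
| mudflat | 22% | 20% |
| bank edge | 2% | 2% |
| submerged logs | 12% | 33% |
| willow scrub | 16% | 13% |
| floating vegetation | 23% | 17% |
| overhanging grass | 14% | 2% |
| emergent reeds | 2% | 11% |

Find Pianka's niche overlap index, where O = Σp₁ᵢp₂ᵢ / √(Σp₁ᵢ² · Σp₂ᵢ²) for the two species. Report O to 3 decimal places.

0.802

Convert percentages to proportions (divide by 100).
Σ p₁ᵢp₂ᵢ = 0.0018 + 0.0440 + 0.0004 + 0.0396 + 0.0208 + 0.0391 + 0.0028 + 0.0022 = 0.1507
Σp_1ᵢ² = 0.09² + 0.22² + 0.02² + 0.12² + 0.16² + 0.23² + 0.14² + 0.02² = 0.0081 + 0.0484 + 0.0004 + 0.0144 + 0.0256 + 0.0529 + 0.0196 + 0.0004 = 0.1698
Σp_2ᵢ² = 0.02² + 0.20² + 0.02² + 0.33² + 0.13² + 0.17² + 0.02² + 0.11² = 0.0004 + 0.0400 + 0.0004 + 0.1089 + 0.0169 + 0.0289 + 0.0004 + 0.0121 = 0.2080
O = 0.1507 / √(0.1698 × 0.2080) = 0.1507 / 0.187932 = 0.80189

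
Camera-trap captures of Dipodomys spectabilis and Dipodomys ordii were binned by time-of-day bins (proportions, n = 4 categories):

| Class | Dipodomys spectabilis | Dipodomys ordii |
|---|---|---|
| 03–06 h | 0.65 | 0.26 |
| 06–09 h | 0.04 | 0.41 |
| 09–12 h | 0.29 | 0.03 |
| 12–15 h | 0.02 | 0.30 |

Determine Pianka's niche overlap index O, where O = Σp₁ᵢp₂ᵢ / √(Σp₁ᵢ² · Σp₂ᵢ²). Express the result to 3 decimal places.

Σ p₁ᵢp₂ᵢ = 0.1690 + 0.0164 + 0.0087 + 0.0060 = 0.2001
Σp_1ᵢ² = 0.65² + 0.04² + 0.29² + 0.02² = 0.4225 + 0.0016 + 0.0841 + 0.0004 = 0.5086
Σp_2ᵢ² = 0.26² + 0.41² + 0.03² + 0.30² = 0.0676 + 0.1681 + 0.0009 + 0.0900 = 0.3266
O = 0.2001 / √(0.5086 × 0.3266) = 0.2001 / 0.407564 = 0.49097

0.491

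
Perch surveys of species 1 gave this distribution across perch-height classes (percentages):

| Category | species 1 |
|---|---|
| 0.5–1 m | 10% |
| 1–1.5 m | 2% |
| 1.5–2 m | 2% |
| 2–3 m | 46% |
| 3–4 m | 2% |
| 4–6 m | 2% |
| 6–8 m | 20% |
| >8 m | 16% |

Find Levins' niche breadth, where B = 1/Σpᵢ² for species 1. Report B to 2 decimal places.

Convert percentages to proportions (divide by 100).
Σpᵢ² = 0.10² + 0.02² + 0.02² + 0.46² + 0.02² + 0.02² + 0.20² + 0.16² = 0.0100 + 0.0004 + 0.0004 + 0.2116 + 0.0004 + 0.0004 + 0.0400 + 0.0256 = 0.2888
B = 1 / 0.2888 = 3.4626

3.46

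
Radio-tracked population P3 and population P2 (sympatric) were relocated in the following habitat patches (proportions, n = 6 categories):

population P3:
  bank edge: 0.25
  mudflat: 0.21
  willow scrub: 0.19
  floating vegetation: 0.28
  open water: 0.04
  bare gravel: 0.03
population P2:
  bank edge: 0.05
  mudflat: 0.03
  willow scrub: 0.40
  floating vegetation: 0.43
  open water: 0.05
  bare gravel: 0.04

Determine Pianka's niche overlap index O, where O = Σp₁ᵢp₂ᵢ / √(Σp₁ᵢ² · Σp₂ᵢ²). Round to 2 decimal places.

Σ p₁ᵢp₂ᵢ = 0.0125 + 0.0063 + 0.0760 + 0.1204 + 0.0020 + 0.0012 = 0.2184
Σp_1ᵢ² = 0.25² + 0.21² + 0.19² + 0.28² + 0.04² + 0.03² = 0.0625 + 0.0441 + 0.0361 + 0.0784 + 0.0016 + 0.0009 = 0.2236
Σp_2ᵢ² = 0.05² + 0.03² + 0.40² + 0.43² + 0.05² + 0.04² = 0.0025 + 0.0009 + 0.1600 + 0.1849 + 0.0025 + 0.0016 = 0.3524
O = 0.2184 / √(0.2236 × 0.3524) = 0.2184 / 0.28071 = 0.7780

0.78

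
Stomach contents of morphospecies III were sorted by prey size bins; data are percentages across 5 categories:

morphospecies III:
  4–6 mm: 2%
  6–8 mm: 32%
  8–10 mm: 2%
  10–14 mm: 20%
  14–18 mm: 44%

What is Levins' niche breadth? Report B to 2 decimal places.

Convert percentages to proportions (divide by 100).
Σpᵢ² = 0.02² + 0.32² + 0.02² + 0.20² + 0.44² = 0.0004 + 0.1024 + 0.0004 + 0.0400 + 0.1936 = 0.3368
B = 1 / 0.3368 = 2.9691

2.97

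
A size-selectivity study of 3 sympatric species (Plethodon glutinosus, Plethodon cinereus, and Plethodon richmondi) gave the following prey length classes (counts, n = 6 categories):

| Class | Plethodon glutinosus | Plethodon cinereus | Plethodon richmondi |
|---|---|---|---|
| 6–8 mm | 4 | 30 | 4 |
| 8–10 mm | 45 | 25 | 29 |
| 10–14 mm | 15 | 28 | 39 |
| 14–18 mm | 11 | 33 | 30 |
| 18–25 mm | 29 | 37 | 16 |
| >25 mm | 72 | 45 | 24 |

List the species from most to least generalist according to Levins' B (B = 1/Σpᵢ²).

Plethodon cinereus > Plethodon richmondi > Plethodon glutinosus

Proportions for Plethodon glutinosus (n=176): 4/176=0.0227, 45/176=0.2557, 15/176=0.0852, 11/176=0.0625, 29/176=0.1648, 72/176=0.4091
Proportions for Plethodon cinereus (n=198): 30/198=0.1515, 25/198=0.1263, 28/198=0.1414, 33/198=0.1667, 37/198=0.1869, 45/198=0.2273
Proportions for Plethodon richmondi (n=142): 4/142=0.0282, 29/142=0.2042, 39/142=0.2746, 30/142=0.2113, 16/142=0.1127, 24/142=0.1690
Σp_glutᵢ² = 0.0227² + 0.2557² + 0.0852² + 0.0625² + 0.1648² + 0.4091² = 0.000515 + 0.065382 + 0.007259 + 0.003906 + 0.027159 + 0.167363 = 0.271584
B_glut = 1 / 0.271584 = 3.6821
Σp_cineᵢ² = 0.1515² + 0.1263² + 0.1414² + 0.1667² + 0.1869² + 0.2273² = 0.022952 + 0.015952 + 0.019994 + 0.027789 + 0.034932 + 0.051665 = 0.173284
B_cine = 1 / 0.173284 = 5.7709
Σp_richᵢ² = 0.0282² + 0.2042² + 0.2746² + 0.2113² + 0.1127² + 0.1690² = 0.000795 + 0.041698 + 0.075405 + 0.044648 + 0.012701 + 0.028561 = 0.203808
B_rich = 1 / 0.203808 = 4.9066
Ranking by B (broadest → narrowest): Plethodon cinereus (5.77) > Plethodon richmondi (4.91) > Plethodon glutinosus (3.68)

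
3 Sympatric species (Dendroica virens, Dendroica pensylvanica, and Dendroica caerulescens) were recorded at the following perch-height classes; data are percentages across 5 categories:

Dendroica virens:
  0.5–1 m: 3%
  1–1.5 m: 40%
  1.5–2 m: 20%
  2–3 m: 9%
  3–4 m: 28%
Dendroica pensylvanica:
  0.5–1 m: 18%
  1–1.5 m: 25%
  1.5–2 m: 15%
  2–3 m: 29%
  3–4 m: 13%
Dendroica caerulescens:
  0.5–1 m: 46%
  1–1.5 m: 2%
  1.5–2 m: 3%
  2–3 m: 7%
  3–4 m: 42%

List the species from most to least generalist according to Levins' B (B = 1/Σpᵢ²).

Convert percentages to proportions (divide by 100).
Σp_vireᵢ² = 0.03² + 0.40² + 0.20² + 0.09² + 0.28² = 0.0009 + 0.1600 + 0.0400 + 0.0081 + 0.0784 = 0.2874
B_vire = 1 / 0.2874 = 3.4795
Σp_pensᵢ² = 0.18² + 0.25² + 0.15² + 0.29² + 0.13² = 0.0324 + 0.0625 + 0.0225 + 0.0841 + 0.0169 = 0.2184
B_pens = 1 / 0.2184 = 4.5788
Σp_caerᵢ² = 0.46² + 0.02² + 0.03² + 0.07² + 0.42² = 0.2116 + 0.0004 + 0.0009 + 0.0049 + 0.1764 = 0.3942
B_caer = 1 / 0.3942 = 2.5368
Ranking by B (broadest → narrowest): Dendroica pensylvanica (4.58) > Dendroica virens (3.48) > Dendroica caerulescens (2.54)

Dendroica pensylvanica > Dendroica virens > Dendroica caerulescens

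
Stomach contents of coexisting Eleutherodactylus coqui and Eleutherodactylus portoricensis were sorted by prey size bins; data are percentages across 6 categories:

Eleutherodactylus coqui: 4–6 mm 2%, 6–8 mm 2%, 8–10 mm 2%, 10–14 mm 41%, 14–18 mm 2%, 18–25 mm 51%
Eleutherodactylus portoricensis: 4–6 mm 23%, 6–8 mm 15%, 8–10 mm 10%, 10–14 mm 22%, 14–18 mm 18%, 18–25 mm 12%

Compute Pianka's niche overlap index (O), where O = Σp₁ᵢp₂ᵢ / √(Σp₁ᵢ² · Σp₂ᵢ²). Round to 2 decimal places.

Convert percentages to proportions (divide by 100).
Σ p₁ᵢp₂ᵢ = 0.0046 + 0.0030 + 0.0020 + 0.0902 + 0.0036 + 0.0612 = 0.1646
Σp_1ᵢ² = 0.02² + 0.02² + 0.02² + 0.41² + 0.02² + 0.51² = 0.0004 + 0.0004 + 0.0004 + 0.1681 + 0.0004 + 0.2601 = 0.4298
Σp_2ᵢ² = 0.23² + 0.15² + 0.10² + 0.22² + 0.18² + 0.12² = 0.0529 + 0.0225 + 0.0100 + 0.0484 + 0.0324 + 0.0144 = 0.1806
O = 0.1646 / √(0.4298 × 0.1806) = 0.1646 / 0.27861 = 0.5908

0.59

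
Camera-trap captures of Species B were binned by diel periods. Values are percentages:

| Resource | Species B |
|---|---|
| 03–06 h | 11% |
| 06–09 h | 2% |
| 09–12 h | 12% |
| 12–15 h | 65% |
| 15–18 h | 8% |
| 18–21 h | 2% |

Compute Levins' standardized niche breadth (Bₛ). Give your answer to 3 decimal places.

Convert percentages to proportions (divide by 100).
Σpᵢ² = 0.11² + 0.02² + 0.12² + 0.65² + 0.08² + 0.02² = 0.0121 + 0.0004 + 0.0144 + 0.4225 + 0.0064 + 0.0004 = 0.4562
B = 1 / 0.4562 = 2.19202
Bₛ = (B − 1)/(n − 1) = (2.19202 − 1)/(6 − 1) = 1.19202/5 = 0.23840

0.238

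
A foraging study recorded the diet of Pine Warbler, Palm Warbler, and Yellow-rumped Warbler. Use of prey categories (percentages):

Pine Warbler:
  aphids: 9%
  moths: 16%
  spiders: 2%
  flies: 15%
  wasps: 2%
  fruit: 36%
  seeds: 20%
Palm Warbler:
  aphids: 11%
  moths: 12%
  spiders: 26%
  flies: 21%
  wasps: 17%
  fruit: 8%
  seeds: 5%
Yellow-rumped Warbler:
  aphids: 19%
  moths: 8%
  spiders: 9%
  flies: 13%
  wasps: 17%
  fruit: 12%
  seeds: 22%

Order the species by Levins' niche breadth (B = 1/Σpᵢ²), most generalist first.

Convert percentages to proportions (divide by 100).
Σp_Pineᵢ² = 0.09² + 0.16² + 0.02² + 0.15² + 0.02² + 0.36² + 0.20² = 0.0081 + 0.0256 + 0.0004 + 0.0225 + 0.0004 + 0.1296 + 0.0400 = 0.2266
B_Pine = 1 / 0.2266 = 4.4131
Σp_Palmᵢ² = 0.11² + 0.12² + 0.26² + 0.21² + 0.17² + 0.08² + 0.05² = 0.0121 + 0.0144 + 0.0676 + 0.0441 + 0.0289 + 0.0064 + 0.0025 = 0.1760
B_Palm = 1 / 0.1760 = 5.6818
Σp_Yellᵢ² = 0.19² + 0.08² + 0.09² + 0.13² + 0.17² + 0.12² + 0.22² = 0.0361 + 0.0064 + 0.0081 + 0.0169 + 0.0289 + 0.0144 + 0.0484 = 0.1592
B_Yell = 1 / 0.1592 = 6.2814
Ranking by B (broadest → narrowest): Yellow-rumped Warbler (6.28) > Palm Warbler (5.68) > Pine Warbler (4.41)

Yellow-rumped Warbler > Palm Warbler > Pine Warbler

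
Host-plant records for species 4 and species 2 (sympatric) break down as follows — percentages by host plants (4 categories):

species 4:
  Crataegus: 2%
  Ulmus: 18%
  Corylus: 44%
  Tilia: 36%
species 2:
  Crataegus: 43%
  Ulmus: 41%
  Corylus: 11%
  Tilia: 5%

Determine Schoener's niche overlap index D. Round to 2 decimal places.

0.36

Convert percentages to proportions (divide by 100).
Σ|p₁ᵢ − p₂ᵢ| = 0.41 + 0.23 + 0.33 + 0.31 = 1.28
D = 1 − ½ × 1.28 = 1 − 0.640 = 0.3600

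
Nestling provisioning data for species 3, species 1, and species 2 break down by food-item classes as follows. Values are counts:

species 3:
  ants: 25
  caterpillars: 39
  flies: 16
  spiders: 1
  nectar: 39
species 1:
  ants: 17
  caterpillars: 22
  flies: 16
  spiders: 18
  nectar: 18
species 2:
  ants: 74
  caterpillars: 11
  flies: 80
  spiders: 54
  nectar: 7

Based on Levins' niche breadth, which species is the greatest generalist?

Proportions for species 3 (n=120): 25/120=0.2083, 39/120=0.3250, 16/120=0.1333, 1/120=0.0083, 39/120=0.3250
Proportions for species 1 (n=91): 17/91=0.1868, 22/91=0.2418, 16/91=0.1758, 18/91=0.1978, 18/91=0.1978
Proportions for species 2 (n=226): 74/226=0.3274, 11/226=0.0487, 80/226=0.3540, 54/226=0.2389, 7/226=0.0310
Σp_3ᵢ² = 0.2083² + 0.3250² + 0.1333² + 0.0083² + 0.3250² = 0.043389 + 0.105625 + 0.017769 + 0.000069 + 0.105625 = 0.272477
B_3 = 1 / 0.272477 = 3.6700
Σp_1ᵢ² = 0.1868² + 0.2418² + 0.1758² + 0.1978² + 0.1978² = 0.034894 + 0.058467 + 0.030906 + 0.039125 + 0.039125 = 0.202517
B_1 = 1 / 0.202517 = 4.9379
Σp_2ᵢ² = 0.3274² + 0.0487² + 0.3540² + 0.2389² + 0.0310² = 0.107191 + 0.002372 + 0.125316 + 0.057073 + 0.000961 = 0.292913
B_2 = 1 / 0.292913 = 3.4140
Highest B → broadest niche (most generalist): species 1 (B = 4.94).

species 1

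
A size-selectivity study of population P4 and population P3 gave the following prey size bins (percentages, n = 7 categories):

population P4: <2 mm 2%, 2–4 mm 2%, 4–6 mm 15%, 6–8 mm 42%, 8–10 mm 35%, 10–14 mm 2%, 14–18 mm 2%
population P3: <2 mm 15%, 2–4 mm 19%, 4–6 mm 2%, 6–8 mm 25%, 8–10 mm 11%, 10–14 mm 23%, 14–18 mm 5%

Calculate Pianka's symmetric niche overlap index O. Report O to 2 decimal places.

0.64

Convert percentages to proportions (divide by 100).
Σ p₁ᵢp₂ᵢ = 0.0030 + 0.0038 + 0.0030 + 0.1050 + 0.0385 + 0.0046 + 0.0010 = 0.1589
Σp_1ᵢ² = 0.02² + 0.02² + 0.15² + 0.42² + 0.35² + 0.02² + 0.02² = 0.0004 + 0.0004 + 0.0225 + 0.1764 + 0.1225 + 0.0004 + 0.0004 = 0.3230
Σp_2ᵢ² = 0.15² + 0.19² + 0.02² + 0.25² + 0.11² + 0.23² + 0.05² = 0.0225 + 0.0361 + 0.0004 + 0.0625 + 0.0121 + 0.0529 + 0.0025 = 0.1890
O = 0.1589 / √(0.3230 × 0.1890) = 0.1589 / 0.24708 = 0.6431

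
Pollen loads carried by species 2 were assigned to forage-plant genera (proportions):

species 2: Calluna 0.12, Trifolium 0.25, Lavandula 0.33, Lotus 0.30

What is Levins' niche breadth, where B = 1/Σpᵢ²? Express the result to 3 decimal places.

Σpᵢ² = 0.12² + 0.25² + 0.33² + 0.30² = 0.0144 + 0.0625 + 0.1089 + 0.0900 = 0.2758
B = 1 / 0.2758 = 3.62582

3.626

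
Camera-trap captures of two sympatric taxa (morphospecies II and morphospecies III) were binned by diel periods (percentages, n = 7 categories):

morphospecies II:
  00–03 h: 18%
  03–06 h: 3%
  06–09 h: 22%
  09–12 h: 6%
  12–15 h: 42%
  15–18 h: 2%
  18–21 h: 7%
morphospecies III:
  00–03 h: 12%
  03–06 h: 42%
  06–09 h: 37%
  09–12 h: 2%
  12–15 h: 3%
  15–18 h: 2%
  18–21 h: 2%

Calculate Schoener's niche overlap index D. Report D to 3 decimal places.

Convert percentages to proportions (divide by 100).
Σ|p₁ᵢ − p₂ᵢ| = 0.06 + 0.39 + 0.15 + 0.04 + 0.39 + 0.00 + 0.05 = 1.08
D = 1 − ½ × 1.08 = 1 − 0.540 = 0.46000

0.460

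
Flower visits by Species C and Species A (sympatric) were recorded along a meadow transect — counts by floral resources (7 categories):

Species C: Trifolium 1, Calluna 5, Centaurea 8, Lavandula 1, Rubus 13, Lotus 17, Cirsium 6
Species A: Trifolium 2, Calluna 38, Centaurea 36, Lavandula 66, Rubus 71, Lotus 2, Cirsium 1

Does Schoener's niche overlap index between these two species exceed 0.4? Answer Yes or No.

Proportions for Species C (n=51): 1/51=0.0196, 5/51=0.0980, 8/51=0.1569, 1/51=0.0196, 13/51=0.2549, 17/51=0.3333, 6/51=0.1176
Proportions for Species A (n=216): 2/216=0.0093, 38/216=0.1759, 36/216=0.1667, 66/216=0.3056, 71/216=0.3287, 2/216=0.0093, 1/216=0.0046
Σ|p₁ᵢ − p₂ᵢ| = 0.0103 + 0.0779 + 0.0098 + 0.2860 + 0.0738 + 0.3240 + 0.1130 = 0.8948
D = 1 − ½ × 0.8948 = 1 − 0.44740 = 0.55260
D = 0.55260 > 0.4 → Yes.

Yes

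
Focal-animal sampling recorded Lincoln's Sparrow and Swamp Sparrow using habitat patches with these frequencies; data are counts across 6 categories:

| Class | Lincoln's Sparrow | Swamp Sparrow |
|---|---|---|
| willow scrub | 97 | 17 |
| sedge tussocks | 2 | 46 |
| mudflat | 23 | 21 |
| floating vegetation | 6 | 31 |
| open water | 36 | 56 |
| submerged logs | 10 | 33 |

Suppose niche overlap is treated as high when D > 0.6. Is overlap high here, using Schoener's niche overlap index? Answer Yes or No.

No

Proportions for Lincoln's Sparrow (n=174): 97/174=0.5575, 2/174=0.0115, 23/174=0.1322, 6/174=0.0345, 36/174=0.2069, 10/174=0.0575
Proportions for Swamp Sparrow (n=204): 17/204=0.0833, 46/204=0.2255, 21/204=0.1029, 31/204=0.1520, 56/204=0.2745, 33/204=0.1618
Σ|p₁ᵢ − p₂ᵢ| = 0.4742 + 0.2140 + 0.0293 + 0.1175 + 0.0676 + 0.1043 = 1.0069
D = 1 − ½ × 1.0069 = 1 − 0.50345 = 0.49655
D = 0.49655 < 0.6 → No.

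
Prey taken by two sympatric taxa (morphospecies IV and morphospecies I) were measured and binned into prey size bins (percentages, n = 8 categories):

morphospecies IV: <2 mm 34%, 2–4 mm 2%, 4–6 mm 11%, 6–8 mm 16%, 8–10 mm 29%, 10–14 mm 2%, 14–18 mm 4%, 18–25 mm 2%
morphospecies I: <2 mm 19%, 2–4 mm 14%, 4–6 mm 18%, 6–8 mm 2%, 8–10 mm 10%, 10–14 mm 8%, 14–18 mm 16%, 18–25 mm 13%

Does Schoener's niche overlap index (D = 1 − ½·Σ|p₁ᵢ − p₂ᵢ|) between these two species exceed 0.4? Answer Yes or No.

Yes

Convert percentages to proportions (divide by 100).
Σ|p₁ᵢ − p₂ᵢ| = 0.15 + 0.12 + 0.07 + 0.14 + 0.19 + 0.06 + 0.12 + 0.11 = 0.96
D = 1 − ½ × 0.96 = 1 − 0.480 = 0.5200
D = 0.5200 > 0.4 → Yes.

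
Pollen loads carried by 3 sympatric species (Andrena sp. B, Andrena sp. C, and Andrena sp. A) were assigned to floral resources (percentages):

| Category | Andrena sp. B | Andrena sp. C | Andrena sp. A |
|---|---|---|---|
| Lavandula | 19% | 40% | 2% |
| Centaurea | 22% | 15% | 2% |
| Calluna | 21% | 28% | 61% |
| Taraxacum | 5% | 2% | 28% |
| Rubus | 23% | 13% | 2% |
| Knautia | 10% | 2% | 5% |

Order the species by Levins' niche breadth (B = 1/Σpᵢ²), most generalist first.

Convert percentages to proportions (divide by 100).
Σp_Bᵢ² = 0.19² + 0.22² + 0.21² + 0.05² + 0.23² + 0.10² = 0.0361 + 0.0484 + 0.0441 + 0.0025 + 0.0529 + 0.0100 = 0.1940
B_B = 1 / 0.1940 = 5.1546
Σp_Cᵢ² = 0.40² + 0.15² + 0.28² + 0.02² + 0.13² + 0.02² = 0.1600 + 0.0225 + 0.0784 + 0.0004 + 0.0169 + 0.0004 = 0.2786
B_C = 1 / 0.2786 = 3.5894
Σp_Aᵢ² = 0.02² + 0.02² + 0.61² + 0.28² + 0.02² + 0.05² = 0.0004 + 0.0004 + 0.3721 + 0.0784 + 0.0004 + 0.0025 = 0.4542
B_A = 1 / 0.4542 = 2.2017
Ranking by B (broadest → narrowest): Andrena sp. B (5.15) > Andrena sp. C (3.59) > Andrena sp. A (2.20)

Andrena sp. B > Andrena sp. C > Andrena sp. A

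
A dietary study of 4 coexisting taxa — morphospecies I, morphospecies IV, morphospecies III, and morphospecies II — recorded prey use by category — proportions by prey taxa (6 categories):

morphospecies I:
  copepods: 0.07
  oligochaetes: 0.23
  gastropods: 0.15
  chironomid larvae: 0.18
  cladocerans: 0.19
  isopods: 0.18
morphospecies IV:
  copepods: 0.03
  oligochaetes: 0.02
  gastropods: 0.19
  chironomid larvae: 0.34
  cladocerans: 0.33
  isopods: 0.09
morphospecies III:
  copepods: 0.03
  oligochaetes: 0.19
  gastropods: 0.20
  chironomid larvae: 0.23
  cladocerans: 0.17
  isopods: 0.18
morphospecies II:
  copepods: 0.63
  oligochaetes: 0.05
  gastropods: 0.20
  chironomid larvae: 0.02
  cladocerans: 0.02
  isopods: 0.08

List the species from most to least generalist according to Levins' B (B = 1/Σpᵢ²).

morphospecies I > morphospecies III > morphospecies IV > morphospecies II

Σp_Iᵢ² = 0.07² + 0.23² + 0.15² + 0.18² + 0.19² + 0.18² = 0.0049 + 0.0529 + 0.0225 + 0.0324 + 0.0361 + 0.0324 = 0.1812
B_I = 1 / 0.1812 = 5.5188
Σp_IVᵢ² = 0.03² + 0.02² + 0.19² + 0.34² + 0.33² + 0.09² = 0.0009 + 0.0004 + 0.0361 + 0.1156 + 0.1089 + 0.0081 = 0.2700
B_IV = 1 / 0.2700 = 3.7037
Σp_IIIᵢ² = 0.03² + 0.19² + 0.20² + 0.23² + 0.17² + 0.18² = 0.0009 + 0.0361 + 0.0400 + 0.0529 + 0.0289 + 0.0324 = 0.1912
B_III = 1 / 0.1912 = 5.2301
Σp_IIᵢ² = 0.63² + 0.05² + 0.20² + 0.02² + 0.02² + 0.08² = 0.3969 + 0.0025 + 0.0400 + 0.0004 + 0.0004 + 0.0064 = 0.4466
B_II = 1 / 0.4466 = 2.2391
Ranking by B (broadest → narrowest): morphospecies I (5.52) > morphospecies III (5.23) > morphospecies IV (3.70) > morphospecies II (2.24)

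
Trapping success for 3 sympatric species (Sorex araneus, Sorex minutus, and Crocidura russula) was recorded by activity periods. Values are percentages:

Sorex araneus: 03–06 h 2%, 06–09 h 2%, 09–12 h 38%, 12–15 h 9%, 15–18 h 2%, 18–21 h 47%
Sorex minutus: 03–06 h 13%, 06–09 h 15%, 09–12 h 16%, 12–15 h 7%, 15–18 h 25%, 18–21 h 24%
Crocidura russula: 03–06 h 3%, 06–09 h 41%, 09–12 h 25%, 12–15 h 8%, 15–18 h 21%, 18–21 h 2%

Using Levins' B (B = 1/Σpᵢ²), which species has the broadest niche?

Convert percentages to proportions (divide by 100).
Σp_aranᵢ² = 0.02² + 0.02² + 0.38² + 0.09² + 0.02² + 0.47² = 0.0004 + 0.0004 + 0.1444 + 0.0081 + 0.0004 + 0.2209 = 0.3746
B_aran = 1 / 0.3746 = 2.6695
Σp_minuᵢ² = 0.13² + 0.15² + 0.16² + 0.07² + 0.25² + 0.24² = 0.0169 + 0.0225 + 0.0256 + 0.0049 + 0.0625 + 0.0576 = 0.1900
B_minu = 1 / 0.1900 = 5.2632
Σp_russᵢ² = 0.03² + 0.41² + 0.25² + 0.08² + 0.21² + 0.02² = 0.0009 + 0.1681 + 0.0625 + 0.0064 + 0.0441 + 0.0004 = 0.2824
B_russ = 1 / 0.2824 = 3.5411
Highest B → broadest niche (most generalist): Sorex minutus (B = 5.26).

Sorex minutus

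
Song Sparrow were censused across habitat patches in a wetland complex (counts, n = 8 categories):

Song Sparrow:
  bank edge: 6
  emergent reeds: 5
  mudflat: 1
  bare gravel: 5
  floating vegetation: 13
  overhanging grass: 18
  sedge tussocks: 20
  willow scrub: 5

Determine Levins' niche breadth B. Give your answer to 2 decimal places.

5.30

Proportions for Song Sparrow (n=73): 6/73=0.0822, 5/73=0.0685, 1/73=0.0137, 5/73=0.0685, 13/73=0.1781, 18/73=0.2466, 20/73=0.2740, 5/73=0.0685
Σpᵢ² = 0.0822² + 0.0685² + 0.0137² + 0.0685² + 0.1781² + 0.2466² + 0.2740² + 0.0685² = 0.006757 + 0.004692 + 0.000188 + 0.004692 + 0.031720 + 0.060812 + 0.075076 + 0.004692 = 0.188629
B = 1 / 0.188629 = 5.3014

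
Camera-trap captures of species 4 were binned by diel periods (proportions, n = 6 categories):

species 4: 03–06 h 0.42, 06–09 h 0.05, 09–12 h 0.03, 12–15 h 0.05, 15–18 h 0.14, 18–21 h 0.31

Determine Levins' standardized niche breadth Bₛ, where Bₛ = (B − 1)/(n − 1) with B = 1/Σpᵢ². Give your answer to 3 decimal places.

Σpᵢ² = 0.42² + 0.05² + 0.03² + 0.05² + 0.14² + 0.31² = 0.1764 + 0.0025 + 0.0009 + 0.0025 + 0.0196 + 0.0961 = 0.2980
B = 1 / 0.2980 = 3.35570
Bₛ = (B − 1)/(n − 1) = (3.35570 − 1)/(6 − 1) = 2.35570/5 = 0.47114

0.471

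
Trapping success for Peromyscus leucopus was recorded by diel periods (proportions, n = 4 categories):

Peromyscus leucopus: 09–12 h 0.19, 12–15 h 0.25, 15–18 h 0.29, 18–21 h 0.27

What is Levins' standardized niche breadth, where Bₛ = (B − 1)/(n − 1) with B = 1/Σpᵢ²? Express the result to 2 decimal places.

Σpᵢ² = 0.19² + 0.25² + 0.29² + 0.27² = 0.0361 + 0.0625 + 0.0841 + 0.0729 = 0.2556
B = 1 / 0.2556 = 3.9124
Bₛ = (B − 1)/(n − 1) = (3.9124 − 1)/(4 − 1) = 2.9124/3 = 0.9708

0.97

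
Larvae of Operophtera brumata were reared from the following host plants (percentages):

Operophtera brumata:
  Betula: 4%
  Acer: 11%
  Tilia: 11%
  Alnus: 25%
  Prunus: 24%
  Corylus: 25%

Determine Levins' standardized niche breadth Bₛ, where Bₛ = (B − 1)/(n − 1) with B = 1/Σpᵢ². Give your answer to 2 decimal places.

0.76

Convert percentages to proportions (divide by 100).
Σpᵢ² = 0.04² + 0.11² + 0.11² + 0.25² + 0.24² + 0.25² = 0.0016 + 0.0121 + 0.0121 + 0.0625 + 0.0576 + 0.0625 = 0.2084
B = 1 / 0.2084 = 4.7985
Bₛ = (B − 1)/(n − 1) = (4.7985 − 1)/(6 − 1) = 3.7985/5 = 0.7597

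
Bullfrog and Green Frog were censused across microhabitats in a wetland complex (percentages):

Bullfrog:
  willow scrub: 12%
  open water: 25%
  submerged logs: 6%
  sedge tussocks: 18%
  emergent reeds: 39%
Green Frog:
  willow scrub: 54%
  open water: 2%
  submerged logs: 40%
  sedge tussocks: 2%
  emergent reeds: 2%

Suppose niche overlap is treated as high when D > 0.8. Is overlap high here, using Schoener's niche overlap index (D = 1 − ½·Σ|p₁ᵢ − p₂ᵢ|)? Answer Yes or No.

Convert percentages to proportions (divide by 100).
Σ|p₁ᵢ − p₂ᵢ| = 0.42 + 0.23 + 0.34 + 0.16 + 0.37 = 1.52
D = 1 − ½ × 1.52 = 1 − 0.760 = 0.2400
D = 0.2400 < 0.8 → No.

No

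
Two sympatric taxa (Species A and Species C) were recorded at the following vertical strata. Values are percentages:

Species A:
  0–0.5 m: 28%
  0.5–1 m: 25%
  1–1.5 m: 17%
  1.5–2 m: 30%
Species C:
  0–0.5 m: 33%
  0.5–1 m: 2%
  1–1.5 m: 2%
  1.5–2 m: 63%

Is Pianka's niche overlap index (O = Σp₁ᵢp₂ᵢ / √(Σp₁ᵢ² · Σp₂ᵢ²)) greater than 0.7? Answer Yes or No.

Yes

Convert percentages to proportions (divide by 100).
Σ p₁ᵢp₂ᵢ = 0.0924 + 0.0050 + 0.0034 + 0.1890 = 0.2898
Σp_1ᵢ² = 0.28² + 0.25² + 0.17² + 0.30² = 0.0784 + 0.0625 + 0.0289 + 0.0900 = 0.2598
Σp_2ᵢ² = 0.33² + 0.02² + 0.02² + 0.63² = 0.1089 + 0.0004 + 0.0004 + 0.3969 = 0.5066
O = 0.2898 / √(0.2598 × 0.5066) = 0.2898 / 0.36279 = 0.7988
O = 0.7988 > 0.7 → Yes.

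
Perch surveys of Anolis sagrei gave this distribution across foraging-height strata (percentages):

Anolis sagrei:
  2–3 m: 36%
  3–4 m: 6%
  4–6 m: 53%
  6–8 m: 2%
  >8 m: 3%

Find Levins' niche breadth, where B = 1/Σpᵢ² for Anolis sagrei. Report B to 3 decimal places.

Convert percentages to proportions (divide by 100).
Σpᵢ² = 0.36² + 0.06² + 0.53² + 0.02² + 0.03² = 0.1296 + 0.0036 + 0.2809 + 0.0004 + 0.0009 = 0.4154
B = 1 / 0.4154 = 2.40732

2.407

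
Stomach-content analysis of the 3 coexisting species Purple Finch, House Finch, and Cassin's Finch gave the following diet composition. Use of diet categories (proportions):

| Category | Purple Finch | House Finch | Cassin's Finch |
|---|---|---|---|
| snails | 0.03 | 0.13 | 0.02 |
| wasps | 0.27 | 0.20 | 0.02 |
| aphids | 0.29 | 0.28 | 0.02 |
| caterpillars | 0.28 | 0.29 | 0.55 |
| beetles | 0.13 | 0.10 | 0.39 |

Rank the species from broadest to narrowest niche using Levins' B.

Σp_Purpᵢ² = 0.03² + 0.27² + 0.29² + 0.28² + 0.13² = 0.0009 + 0.0729 + 0.0841 + 0.0784 + 0.0169 = 0.2532
B_Purp = 1 / 0.2532 = 3.9494
Σp_Housᵢ² = 0.13² + 0.20² + 0.28² + 0.29² + 0.10² = 0.0169 + 0.0400 + 0.0784 + 0.0841 + 0.0100 = 0.2294
B_Hous = 1 / 0.2294 = 4.3592
Σp_Cassᵢ² = 0.02² + 0.02² + 0.02² + 0.55² + 0.39² = 0.0004 + 0.0004 + 0.0004 + 0.3025 + 0.1521 = 0.4558
B_Cass = 1 / 0.4558 = 2.1939
Ranking by B (broadest → narrowest): House Finch (4.36) > Purple Finch (3.95) > Cassin's Finch (2.19)

House Finch > Purple Finch > Cassin's Finch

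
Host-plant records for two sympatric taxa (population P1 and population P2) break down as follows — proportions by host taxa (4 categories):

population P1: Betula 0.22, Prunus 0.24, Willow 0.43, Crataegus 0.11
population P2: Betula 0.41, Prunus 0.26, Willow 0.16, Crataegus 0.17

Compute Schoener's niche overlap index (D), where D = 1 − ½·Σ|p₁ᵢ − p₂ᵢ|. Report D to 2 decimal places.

Σ|p₁ᵢ − p₂ᵢ| = 0.19 + 0.02 + 0.27 + 0.06 = 0.54
D = 1 − ½ × 0.54 = 1 − 0.270 = 0.7300

0.73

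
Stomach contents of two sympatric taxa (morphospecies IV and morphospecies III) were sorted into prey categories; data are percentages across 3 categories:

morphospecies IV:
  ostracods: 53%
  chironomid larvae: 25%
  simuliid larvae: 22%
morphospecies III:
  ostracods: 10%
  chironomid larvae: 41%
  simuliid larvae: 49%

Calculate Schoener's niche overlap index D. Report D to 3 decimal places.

Convert percentages to proportions (divide by 100).
Σ|p₁ᵢ − p₂ᵢ| = 0.43 + 0.16 + 0.27 = 0.86
D = 1 − ½ × 0.86 = 1 − 0.430 = 0.57000

0.570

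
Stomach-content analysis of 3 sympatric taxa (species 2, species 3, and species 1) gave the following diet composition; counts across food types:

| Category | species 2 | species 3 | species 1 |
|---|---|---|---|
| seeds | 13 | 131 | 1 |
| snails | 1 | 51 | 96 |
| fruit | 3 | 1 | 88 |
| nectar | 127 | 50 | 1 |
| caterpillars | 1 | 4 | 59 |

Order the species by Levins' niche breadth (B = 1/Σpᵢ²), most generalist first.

Proportions for species 2 (n=145): 13/145=0.0897, 1/145=0.0069, 3/145=0.0207, 127/145=0.8759, 1/145=0.0069
Proportions for species 3 (n=237): 131/237=0.5527, 51/237=0.2152, 1/237=0.0042, 50/237=0.2110, 4/237=0.0169
Proportions for species 1 (n=245): 1/245=0.0041, 96/245=0.3918, 88/245=0.3592, 1/245=0.0041, 59/245=0.2408
Σp_2ᵢ² = 0.0897² + 0.0069² + 0.0207² + 0.8759² + 0.0069² = 0.008046 + 0.000048 + 0.000428 + 0.767201 + 0.000048 = 0.775771
B_2 = 1 / 0.775771 = 1.2890
Σp_3ᵢ² = 0.5527² + 0.2152² + 0.0042² + 0.2110² + 0.0169² = 0.305477 + 0.046311 + 0.000018 + 0.044521 + 0.000286 = 0.396613
B_3 = 1 / 0.396613 = 2.5213
Σp_1ᵢ² = 0.0041² + 0.3918² + 0.3592² + 0.0041² + 0.2408² = 0.000017 + 0.153507 + 0.129025 + 0.000017 + 0.057985 = 0.340551
B_1 = 1 / 0.340551 = 2.9364
Ranking by B (broadest → narrowest): species 1 (2.94) > species 3 (2.52) > species 2 (1.29)

species 1 > species 3 > species 2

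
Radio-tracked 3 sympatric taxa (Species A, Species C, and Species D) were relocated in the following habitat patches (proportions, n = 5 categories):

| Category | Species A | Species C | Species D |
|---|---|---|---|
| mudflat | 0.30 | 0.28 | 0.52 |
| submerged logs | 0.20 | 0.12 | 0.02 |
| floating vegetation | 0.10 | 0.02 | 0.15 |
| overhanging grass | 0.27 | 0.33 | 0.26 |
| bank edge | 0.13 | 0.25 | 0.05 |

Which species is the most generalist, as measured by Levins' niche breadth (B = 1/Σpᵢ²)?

Species A

Σp_Aᵢ² = 0.30² + 0.20² + 0.10² + 0.27² + 0.13² = 0.0900 + 0.0400 + 0.0100 + 0.0729 + 0.0169 = 0.2298
B_A = 1 / 0.2298 = 4.3516
Σp_Cᵢ² = 0.28² + 0.12² + 0.02² + 0.33² + 0.25² = 0.0784 + 0.0144 + 0.0004 + 0.1089 + 0.0625 = 0.2646
B_C = 1 / 0.2646 = 3.7793
Σp_Dᵢ² = 0.52² + 0.02² + 0.15² + 0.26² + 0.05² = 0.2704 + 0.0004 + 0.0225 + 0.0676 + 0.0025 = 0.3634
B_D = 1 / 0.3634 = 2.7518
Highest B → broadest niche (most generalist): Species A (B = 4.35).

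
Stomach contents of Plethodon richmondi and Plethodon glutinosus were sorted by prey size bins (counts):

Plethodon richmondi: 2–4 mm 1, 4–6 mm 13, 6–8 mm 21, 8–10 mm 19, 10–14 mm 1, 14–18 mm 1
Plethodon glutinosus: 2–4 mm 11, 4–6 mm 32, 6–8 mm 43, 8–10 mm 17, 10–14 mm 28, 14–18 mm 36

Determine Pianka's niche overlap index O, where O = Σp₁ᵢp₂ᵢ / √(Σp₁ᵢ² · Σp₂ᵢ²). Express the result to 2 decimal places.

0.75

Proportions for Plethodon richmondi (n=56): 1/56=0.0179, 13/56=0.2321, 21/56=0.3750, 19/56=0.3393, 1/56=0.0179, 1/56=0.0179
Proportions for Plethodon glutinosus (n=167): 11/167=0.0659, 32/167=0.1916, 43/167=0.2575, 17/167=0.1018, 28/167=0.1677, 36/167=0.2156
Σ p₁ᵢp₂ᵢ = 0.001180 + 0.044470 + 0.096563 + 0.034541 + 0.003002 + 0.003859 = 0.183615
Σp_1ᵢ² = 0.0179² + 0.2321² + 0.3750² + 0.3393² + 0.0179² + 0.0179² = 0.000320 + 0.053870 + 0.140625 + 0.115124 + 0.000320 + 0.000320 = 0.310579
Σp_2ᵢ² = 0.0659² + 0.1916² + 0.2575² + 0.1018² + 0.1677² + 0.2156² = 0.004343 + 0.036711 + 0.066306 + 0.010363 + 0.028123 + 0.046483 = 0.192329
O = 0.183615 / √(0.310579 × 0.192329) = 0.183615 / 0.2444041 = 0.7513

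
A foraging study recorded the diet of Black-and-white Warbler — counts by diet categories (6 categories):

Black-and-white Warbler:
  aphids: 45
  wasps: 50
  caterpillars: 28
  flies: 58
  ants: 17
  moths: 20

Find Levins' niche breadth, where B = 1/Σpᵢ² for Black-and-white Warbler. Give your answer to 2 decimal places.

5.08

Proportions for Black-and-white Warbler (n=218): 45/218=0.2064, 50/218=0.2294, 28/218=0.1284, 58/218=0.2661, 17/218=0.0780, 20/218=0.0917
Σpᵢ² = 0.2064² + 0.2294² + 0.1284² + 0.2661² + 0.0780² + 0.0917² = 0.042601 + 0.052624 + 0.016487 + 0.070809 + 0.006084 + 0.008409 = 0.197014
B = 1 / 0.197014 = 5.0758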